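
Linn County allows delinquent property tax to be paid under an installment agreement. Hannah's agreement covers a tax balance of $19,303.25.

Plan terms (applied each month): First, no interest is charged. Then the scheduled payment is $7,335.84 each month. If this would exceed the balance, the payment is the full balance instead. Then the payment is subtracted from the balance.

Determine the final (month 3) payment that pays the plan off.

$4,631.57

# | Opening | Payment | End bal
1 | $19,303.25 | $7,335.84 | $11,967.41
2 | $11,967.41 | $7,335.84 | $4,631.57
3 | $4,631.57 | $4,631.57 | $0.00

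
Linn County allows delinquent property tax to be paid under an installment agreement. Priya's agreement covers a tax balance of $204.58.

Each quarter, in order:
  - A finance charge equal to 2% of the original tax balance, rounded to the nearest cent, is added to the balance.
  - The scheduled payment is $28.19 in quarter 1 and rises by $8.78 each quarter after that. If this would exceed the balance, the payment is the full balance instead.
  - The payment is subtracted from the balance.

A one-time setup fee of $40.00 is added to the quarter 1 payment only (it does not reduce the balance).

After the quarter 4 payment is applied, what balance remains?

Quarter 1: opening $204.58; interest $4.09 → $208.67; payment $28.19 (+ $40.00 fee); balance $180.48
Quarter 2: opening $180.48; interest $4.09 → $184.57; payment $36.97; balance $147.60
Quarter 3: opening $147.60; interest $4.09 → $151.69; payment $45.75; balance $105.94
Quarter 4: opening $105.94; interest $4.09 → $110.03; payment $54.53; balance $55.50

$55.50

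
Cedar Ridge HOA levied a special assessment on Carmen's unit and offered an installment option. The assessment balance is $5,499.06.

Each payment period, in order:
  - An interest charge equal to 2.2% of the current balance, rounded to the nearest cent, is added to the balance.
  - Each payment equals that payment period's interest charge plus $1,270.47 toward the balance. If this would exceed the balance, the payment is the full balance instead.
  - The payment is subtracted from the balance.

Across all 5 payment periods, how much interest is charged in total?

$325.40

# | Opening | Interest | Payment | End bal
1 | $5,499.06 | $120.98 | $1,391.45 | $4,228.59
2 | $4,228.59 | $93.03 | $1,363.50 | $2,958.12
3 | $2,958.12 | $65.08 | $1,335.55 | $1,687.65
4 | $1,687.65 | $37.13 | $1,307.60 | $417.18
5 | $417.18 | $9.18 | $426.36 | $0.00
Total interest: $120.98 + $93.03 + $65.08 + $37.13 + $9.18 = $325.40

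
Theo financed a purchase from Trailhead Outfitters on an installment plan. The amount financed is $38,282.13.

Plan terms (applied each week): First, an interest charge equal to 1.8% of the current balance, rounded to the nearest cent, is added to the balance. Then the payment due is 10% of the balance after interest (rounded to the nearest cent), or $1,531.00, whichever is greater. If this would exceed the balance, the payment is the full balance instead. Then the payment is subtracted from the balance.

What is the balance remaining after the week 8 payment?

Week 1: $38,282.13 +$689.08 interest = $38,971.21; pay $3,897.12 → $35,074.09
Week 2: $35,074.09 +$631.33 interest = $35,705.42; pay $3,570.54 → $32,134.88
Week 3: $32,134.88 +$578.43 interest = $32,713.31; pay $3,271.33 → $29,441.98
Week 4: $29,441.98 +$529.96 interest = $29,971.94; pay $2,997.19 → $26,974.75
Week 5: $26,974.75 +$485.55 interest = $27,460.30; pay $2,746.03 → $24,714.27
Week 6: $24,714.27 +$444.86 interest = $25,159.13; pay $2,515.91 → $22,643.22
Week 7: $22,643.22 +$407.58 interest = $23,050.80; pay $2,305.08 → $20,745.72
Week 8: $20,745.72 +$373.42 interest = $21,119.14; pay $2,111.91 → $19,007.23

$19,007.23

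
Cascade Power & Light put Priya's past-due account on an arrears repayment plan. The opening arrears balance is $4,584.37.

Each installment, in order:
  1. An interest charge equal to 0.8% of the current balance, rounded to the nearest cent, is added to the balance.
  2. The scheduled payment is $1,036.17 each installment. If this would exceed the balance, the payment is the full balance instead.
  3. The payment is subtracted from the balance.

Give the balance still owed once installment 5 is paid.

$0.00

Installment 1: opening $4,584.37; interest $36.67 → $4,621.04; payment $1,036.17; balance $3,584.87
Installment 2: opening $3,584.87; interest $28.68 → $3,613.55; payment $1,036.17; balance $2,577.38
Installment 3: opening $2,577.38; interest $20.62 → $2,598.00; payment $1,036.17; balance $1,561.83
Installment 4: opening $1,561.83; interest $12.49 → $1,574.32; payment $1,036.17; balance $538.15
Installment 5: opening $538.15; interest $4.31 → $542.46; payment $542.46; balance $0.00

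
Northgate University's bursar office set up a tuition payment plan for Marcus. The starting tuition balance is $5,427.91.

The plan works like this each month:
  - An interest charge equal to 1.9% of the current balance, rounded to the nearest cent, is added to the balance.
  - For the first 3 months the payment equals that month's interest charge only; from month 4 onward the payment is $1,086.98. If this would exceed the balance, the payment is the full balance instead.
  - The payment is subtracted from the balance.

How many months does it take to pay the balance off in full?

Month 1: opening $5,427.91; interest $103.13 → $5,531.04; payment $103.13; balance $5,427.91
Month 2: opening $5,427.91; interest $103.13 → $5,531.04; payment $103.13; balance $5,427.91
Month 3: opening $5,427.91; interest $103.13 → $5,531.04; payment $103.13; balance $5,427.91
Month 4: opening $5,427.91; interest $103.13 → $5,531.04; payment $1,086.98; balance $4,444.06
Month 5: opening $4,444.06; interest $84.44 → $4,528.50; payment $1,086.98; balance $3,441.52
Month 6: opening $3,441.52; interest $65.39 → $3,506.91; payment $1,086.98; balance $2,419.93
Month 7: opening $2,419.93; interest $45.98 → $2,465.91; payment $1,086.98; balance $1,378.93
Month 8: opening $1,378.93; interest $26.20 → $1,405.13; payment $1,086.98; balance $318.15
Month 9: opening $318.15; interest $6.04 → $324.19; payment $324.19; balance $0.00
Balance reaches $0.00 in month 9.

9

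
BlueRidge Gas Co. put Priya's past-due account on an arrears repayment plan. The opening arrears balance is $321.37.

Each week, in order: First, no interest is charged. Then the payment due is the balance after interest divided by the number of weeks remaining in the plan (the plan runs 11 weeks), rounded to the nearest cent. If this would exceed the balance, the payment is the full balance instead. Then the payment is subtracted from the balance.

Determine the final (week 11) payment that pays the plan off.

$29.21

Week 1: opening $321.37; payment $29.22; balance $292.15
Week 2: opening $292.15; payment $29.22; balance $262.93
Week 3: opening $262.93; payment $29.21; balance $233.72
Week 4: opening $233.72; payment $29.22; balance $204.50
Week 5: opening $204.50; payment $29.21; balance $175.29
Week 6: opening $175.29; payment $29.22; balance $146.07
Week 7: opening $146.07; payment $29.21; balance $116.86
Week 8: opening $116.86; payment $29.22; balance $87.64
Week 9: opening $87.64; payment $29.21; balance $58.43
Week 10: opening $58.43; payment $29.22; balance $29.21
Week 11: opening $29.21; payment $29.21; balance $0.00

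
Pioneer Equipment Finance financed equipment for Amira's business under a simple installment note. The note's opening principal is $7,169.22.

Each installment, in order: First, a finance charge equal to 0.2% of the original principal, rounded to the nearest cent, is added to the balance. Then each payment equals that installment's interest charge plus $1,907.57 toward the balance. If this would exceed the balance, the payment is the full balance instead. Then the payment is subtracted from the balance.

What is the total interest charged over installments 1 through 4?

Installment 1: opening $7,169.22; interest $14.34 → $7,183.56; payment $1,921.91; balance $5,261.65
Installment 2: opening $5,261.65; interest $14.34 → $5,275.99; payment $1,921.91; balance $3,354.08
Installment 3: opening $3,354.08; interest $14.34 → $3,368.42; payment $1,921.91; balance $1,446.51
Installment 4: opening $1,446.51; interest $14.34 → $1,460.85; payment $1,460.85; balance $0.00
Total interest: $14.34 + $14.34 + $14.34 + $14.34 = $57.36

$57.36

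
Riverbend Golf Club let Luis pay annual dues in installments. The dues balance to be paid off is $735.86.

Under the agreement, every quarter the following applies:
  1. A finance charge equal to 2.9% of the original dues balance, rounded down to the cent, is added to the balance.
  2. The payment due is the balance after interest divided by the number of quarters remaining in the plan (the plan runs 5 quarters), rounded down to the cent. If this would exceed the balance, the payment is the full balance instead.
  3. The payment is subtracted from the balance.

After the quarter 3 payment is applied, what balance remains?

# | Opening | Interest | Payment | End bal
1 | $735.86 | $21.33 | $151.43 | $605.76
2 | $605.76 | $21.33 | $156.77 | $470.32
3 | $470.32 | $21.33 | $163.88 | $327.77

$327.77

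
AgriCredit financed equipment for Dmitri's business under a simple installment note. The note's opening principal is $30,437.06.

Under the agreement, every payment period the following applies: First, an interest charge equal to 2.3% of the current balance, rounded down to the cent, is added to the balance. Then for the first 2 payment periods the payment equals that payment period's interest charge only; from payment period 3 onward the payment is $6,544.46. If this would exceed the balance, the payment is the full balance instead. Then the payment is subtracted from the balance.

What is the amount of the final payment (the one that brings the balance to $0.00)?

# | Opening | Interest | Payment | End bal
1 | $30,437.06 | $700.05 | $700.05 | $30,437.06
2 | $30,437.06 | $700.05 | $700.05 | $30,437.06
3 | $30,437.06 | $700.05 | $6,544.46 | $24,592.65
4 | $24,592.65 | $565.63 | $6,544.46 | $18,613.82
5 | $18,613.82 | $428.11 | $6,544.46 | $12,497.47
6 | $12,497.47 | $287.44 | $6,544.46 | $6,240.45
7 | $6,240.45 | $143.53 | $6,383.98 | $0.00

$6,383.98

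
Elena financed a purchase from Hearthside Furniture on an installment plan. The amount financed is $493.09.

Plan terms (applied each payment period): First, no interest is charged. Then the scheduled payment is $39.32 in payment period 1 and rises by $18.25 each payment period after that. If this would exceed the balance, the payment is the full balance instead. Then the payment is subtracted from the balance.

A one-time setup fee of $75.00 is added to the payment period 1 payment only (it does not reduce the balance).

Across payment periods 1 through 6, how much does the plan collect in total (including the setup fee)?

$568.09

Payment period 1: $493.09 − $39.32 (+ $75.00 fee) → $453.77
Payment period 2: $453.77 − $57.57 → $396.20
Payment period 3: $396.20 − $75.82 → $320.38
Payment period 4: $320.38 − $94.07 → $226.31
Payment period 5: $226.31 − $112.32 → $113.99
Payment period 6: $113.99 − $113.99 → $0.00
Total paid: $568.09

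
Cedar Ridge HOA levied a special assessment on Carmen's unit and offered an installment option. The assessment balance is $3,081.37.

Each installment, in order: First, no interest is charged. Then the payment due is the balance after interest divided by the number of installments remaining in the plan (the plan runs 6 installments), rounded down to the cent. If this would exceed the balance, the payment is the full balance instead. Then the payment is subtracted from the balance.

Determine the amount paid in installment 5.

Installment 1: $3,081.37 − $513.56 → $2,567.81
Installment 2: $2,567.81 − $513.56 → $2,054.25
Installment 3: $2,054.25 − $513.56 → $1,540.69
Installment 4: $1,540.69 − $513.56 → $1,027.13
Installment 5: $1,027.13 − $513.56 → $513.57

$513.56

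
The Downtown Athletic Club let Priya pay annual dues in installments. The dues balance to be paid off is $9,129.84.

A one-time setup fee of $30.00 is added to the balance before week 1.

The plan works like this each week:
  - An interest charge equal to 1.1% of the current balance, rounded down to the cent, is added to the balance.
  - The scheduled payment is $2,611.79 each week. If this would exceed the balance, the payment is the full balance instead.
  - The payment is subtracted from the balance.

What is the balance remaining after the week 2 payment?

Week 1: opening $9,159.84; interest $100.75 → $9,260.59; payment $2,611.79; balance $6,648.80
Week 2: opening $6,648.80; interest $73.13 → $6,721.93; payment $2,611.79; balance $4,110.14

$4,110.14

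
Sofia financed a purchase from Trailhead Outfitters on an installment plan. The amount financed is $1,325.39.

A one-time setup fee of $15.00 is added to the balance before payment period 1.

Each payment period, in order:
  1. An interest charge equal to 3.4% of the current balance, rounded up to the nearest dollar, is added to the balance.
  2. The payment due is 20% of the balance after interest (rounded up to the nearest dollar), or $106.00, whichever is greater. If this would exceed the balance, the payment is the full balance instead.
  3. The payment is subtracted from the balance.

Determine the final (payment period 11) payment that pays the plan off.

Payment period 1: opening $1,340.39; interest $46.00 → $1,386.39; payment $278.00; balance $1,108.39
Payment period 2: opening $1,108.39; interest $38.00 → $1,146.39; payment $230.00; balance $916.39
Payment period 3: opening $916.39; interest $32.00 → $948.39; payment $190.00; balance $758.39
Payment period 4: opening $758.39; interest $26.00 → $784.39; payment $157.00; balance $627.39
Payment period 5: opening $627.39; interest $22.00 → $649.39; payment $130.00; balance $519.39
Payment period 6: opening $519.39; interest $18.00 → $537.39; payment $108.00; balance $429.39
Payment period 7: opening $429.39; interest $15.00 → $444.39; payment $106.00; balance $338.39
Payment period 8: opening $338.39; interest $12.00 → $350.39; payment $106.00; balance $244.39
Payment period 9: opening $244.39; interest $9.00 → $253.39; payment $106.00; balance $147.39
Payment period 10: opening $147.39; interest $6.00 → $153.39; payment $106.00; balance $47.39
Payment period 11: opening $47.39; interest $2.00 → $49.39; payment $49.39; balance $0.00

$49.39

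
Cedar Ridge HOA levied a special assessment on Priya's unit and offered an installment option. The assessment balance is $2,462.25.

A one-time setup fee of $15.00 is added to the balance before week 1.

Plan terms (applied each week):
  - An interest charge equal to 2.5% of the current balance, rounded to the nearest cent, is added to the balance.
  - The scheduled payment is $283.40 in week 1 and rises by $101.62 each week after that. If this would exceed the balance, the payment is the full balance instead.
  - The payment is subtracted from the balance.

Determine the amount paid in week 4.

Week 1: opening $2,477.25; interest $61.93 → $2,539.18; payment $283.40; balance $2,255.78
Week 2: opening $2,255.78; interest $56.39 → $2,312.17; payment $385.02; balance $1,927.15
Week 3: opening $1,927.15; interest $48.18 → $1,975.33; payment $486.64; balance $1,488.69
Week 4: opening $1,488.69; interest $37.22 → $1,525.91; payment $588.26; balance $937.65

$588.26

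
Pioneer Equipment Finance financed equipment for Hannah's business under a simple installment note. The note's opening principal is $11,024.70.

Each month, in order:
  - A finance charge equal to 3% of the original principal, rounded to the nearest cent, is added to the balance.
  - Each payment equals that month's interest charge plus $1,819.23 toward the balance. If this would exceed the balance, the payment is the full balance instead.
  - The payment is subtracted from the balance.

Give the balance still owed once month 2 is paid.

$7,386.24

Month 1: $11,024.70 +$330.74 interest = $11,355.44; pay $2,149.97 → $9,205.47
Month 2: $9,205.47 +$330.74 interest = $9,536.21; pay $2,149.97 → $7,386.24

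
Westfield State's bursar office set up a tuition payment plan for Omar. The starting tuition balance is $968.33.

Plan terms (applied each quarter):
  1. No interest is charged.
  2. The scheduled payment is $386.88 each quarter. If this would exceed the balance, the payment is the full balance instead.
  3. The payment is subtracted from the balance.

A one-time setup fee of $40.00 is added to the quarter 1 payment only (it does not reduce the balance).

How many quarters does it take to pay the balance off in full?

Quarter 1: $968.33 − $386.88 (+ $40.00 fee) → $581.45
Quarter 2: $581.45 − $386.88 → $194.57
Quarter 3: $194.57 − $194.57 → $0.00
Balance reaches $0.00 in quarter 3.

3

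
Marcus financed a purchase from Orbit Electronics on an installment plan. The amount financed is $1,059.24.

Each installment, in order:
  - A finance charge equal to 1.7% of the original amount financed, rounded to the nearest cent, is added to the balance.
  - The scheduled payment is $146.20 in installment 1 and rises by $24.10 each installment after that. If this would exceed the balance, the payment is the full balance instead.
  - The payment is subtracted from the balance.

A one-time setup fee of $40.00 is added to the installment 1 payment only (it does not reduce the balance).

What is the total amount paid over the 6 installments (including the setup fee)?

$1,207.30

Installment 1: opening $1,059.24; interest $18.01 → $1,077.25; payment $146.20 (+ $40.00 fee); balance $931.05
Installment 2: opening $931.05; interest $18.01 → $949.06; payment $170.30; balance $778.76
Installment 3: opening $778.76; interest $18.01 → $796.77; payment $194.40; balance $602.37
Installment 4: opening $602.37; interest $18.01 → $620.38; payment $218.50; balance $401.88
Installment 5: opening $401.88; interest $18.01 → $419.89; payment $242.60; balance $177.29
Installment 6: opening $177.29; interest $18.01 → $195.30; payment $195.30; balance $0.00
Total paid: $1,207.30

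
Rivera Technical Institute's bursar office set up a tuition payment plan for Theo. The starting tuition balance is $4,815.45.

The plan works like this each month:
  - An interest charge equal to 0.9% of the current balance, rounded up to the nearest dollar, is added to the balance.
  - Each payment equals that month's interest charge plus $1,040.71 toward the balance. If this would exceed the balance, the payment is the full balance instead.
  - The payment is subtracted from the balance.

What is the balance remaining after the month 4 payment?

$652.61

Month 1: opening $4,815.45; interest $44.00 → $4,859.45; payment $1,084.71; balance $3,774.74
Month 2: opening $3,774.74; interest $34.00 → $3,808.74; payment $1,074.71; balance $2,734.03
Month 3: opening $2,734.03; interest $25.00 → $2,759.03; payment $1,065.71; balance $1,693.32
Month 4: opening $1,693.32; interest $16.00 → $1,709.32; payment $1,056.71; balance $652.61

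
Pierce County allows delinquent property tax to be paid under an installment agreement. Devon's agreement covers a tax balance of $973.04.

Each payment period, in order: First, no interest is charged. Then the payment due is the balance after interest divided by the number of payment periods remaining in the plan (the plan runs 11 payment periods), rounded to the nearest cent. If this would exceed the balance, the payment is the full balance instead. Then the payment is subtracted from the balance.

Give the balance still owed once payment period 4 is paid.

$619.20

Payment period 1: $973.04 − $88.46 → $884.58
Payment period 2: $884.58 − $88.46 → $796.12
Payment period 3: $796.12 − $88.46 → $707.66
Payment period 4: $707.66 − $88.46 → $619.20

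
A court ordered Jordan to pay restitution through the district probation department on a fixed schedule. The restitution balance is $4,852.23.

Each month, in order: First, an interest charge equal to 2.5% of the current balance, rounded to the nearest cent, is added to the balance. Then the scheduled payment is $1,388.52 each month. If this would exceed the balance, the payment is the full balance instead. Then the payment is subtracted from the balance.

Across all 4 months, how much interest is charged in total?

$291.96

Month 1: opening $4,852.23; interest $121.31 → $4,973.54; payment $1,388.52; balance $3,585.02
Month 2: opening $3,585.02; interest $89.63 → $3,674.65; payment $1,388.52; balance $2,286.13
Month 3: opening $2,286.13; interest $57.15 → $2,343.28; payment $1,388.52; balance $954.76
Month 4: opening $954.76; interest $23.87 → $978.63; payment $978.63; balance $0.00
Total interest: $121.31 + $89.63 + $57.15 + $23.87 = $291.96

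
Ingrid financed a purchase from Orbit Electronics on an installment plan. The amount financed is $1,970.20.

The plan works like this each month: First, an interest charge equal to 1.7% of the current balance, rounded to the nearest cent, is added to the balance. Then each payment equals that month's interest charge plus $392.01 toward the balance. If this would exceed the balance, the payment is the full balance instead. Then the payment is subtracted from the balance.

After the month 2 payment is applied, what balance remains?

# | Opening | Interest | Payment | End bal
1 | $1,970.20 | $33.49 | $425.50 | $1,578.19
2 | $1,578.19 | $26.83 | $418.84 | $1,186.18

$1,186.18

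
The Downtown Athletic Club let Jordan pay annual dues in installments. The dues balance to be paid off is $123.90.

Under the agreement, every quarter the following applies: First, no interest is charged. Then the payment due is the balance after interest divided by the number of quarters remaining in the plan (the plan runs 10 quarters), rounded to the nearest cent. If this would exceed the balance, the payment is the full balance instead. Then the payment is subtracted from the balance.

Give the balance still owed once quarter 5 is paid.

# | Opening | Payment | End bal
1 | $123.90 | $12.39 | $111.51
2 | $111.51 | $12.39 | $99.12
3 | $99.12 | $12.39 | $86.73
4 | $86.73 | $12.39 | $74.34
5 | $74.34 | $12.39 | $61.95

$61.95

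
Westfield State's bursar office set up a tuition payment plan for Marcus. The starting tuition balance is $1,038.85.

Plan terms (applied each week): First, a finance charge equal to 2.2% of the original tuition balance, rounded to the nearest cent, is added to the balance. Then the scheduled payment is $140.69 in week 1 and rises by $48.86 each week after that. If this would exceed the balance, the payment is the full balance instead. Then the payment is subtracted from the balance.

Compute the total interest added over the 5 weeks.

$114.25

# | Opening | Interest | Payment | End bal
1 | $1,038.85 | $22.85 | $140.69 | $921.01
2 | $921.01 | $22.85 | $189.55 | $754.31
3 | $754.31 | $22.85 | $238.41 | $538.75
4 | $538.75 | $22.85 | $287.27 | $274.33
5 | $274.33 | $22.85 | $297.18 | $0.00
Total interest: $22.85 + $22.85 + $22.85 + $22.85 + $22.85 = $114.25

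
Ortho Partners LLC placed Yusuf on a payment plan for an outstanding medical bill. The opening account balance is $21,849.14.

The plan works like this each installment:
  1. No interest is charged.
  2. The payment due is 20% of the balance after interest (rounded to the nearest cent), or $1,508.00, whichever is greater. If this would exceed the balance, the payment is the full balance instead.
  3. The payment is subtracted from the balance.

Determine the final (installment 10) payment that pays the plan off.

Installment 1: $21,849.14 − $4,369.83 → $17,479.31
Installment 2: $17,479.31 − $3,495.86 → $13,983.45
Installment 3: $13,983.45 − $2,796.69 → $11,186.76
Installment 4: $11,186.76 − $2,237.35 → $8,949.41
Installment 5: $8,949.41 − $1,789.88 → $7,159.53
Installment 6: $7,159.53 − $1,508.00 → $5,651.53
Installment 7: $5,651.53 − $1,508.00 → $4,143.53
Installment 8: $4,143.53 − $1,508.00 → $2,635.53
Installment 9: $2,635.53 − $1,508.00 → $1,127.53
Installment 10: $1,127.53 − $1,127.53 → $0.00

$1,127.53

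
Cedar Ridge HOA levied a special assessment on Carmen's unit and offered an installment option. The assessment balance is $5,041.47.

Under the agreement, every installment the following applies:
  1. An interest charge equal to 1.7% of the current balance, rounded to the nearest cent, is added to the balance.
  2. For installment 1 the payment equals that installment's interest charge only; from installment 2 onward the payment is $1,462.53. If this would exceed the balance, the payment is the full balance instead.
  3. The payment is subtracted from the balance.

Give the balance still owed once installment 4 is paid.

Installment 1: opening $5,041.47; interest $85.70 → $5,127.17; payment $85.70; balance $5,041.47
Installment 2: opening $5,041.47; interest $85.70 → $5,127.17; payment $1,462.53; balance $3,664.64
Installment 3: opening $3,664.64; interest $62.30 → $3,726.94; payment $1,462.53; balance $2,264.41
Installment 4: opening $2,264.41; interest $38.49 → $2,302.90; payment $1,462.53; balance $840.37

$840.37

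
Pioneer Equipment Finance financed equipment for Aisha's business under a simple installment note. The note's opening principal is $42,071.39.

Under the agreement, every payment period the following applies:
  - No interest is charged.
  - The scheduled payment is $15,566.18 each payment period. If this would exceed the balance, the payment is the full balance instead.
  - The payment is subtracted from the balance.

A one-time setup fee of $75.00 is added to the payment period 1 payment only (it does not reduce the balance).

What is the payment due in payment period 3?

Payment period 1: opening $42,071.39; payment $15,566.18 (+ $75.00 fee); balance $26,505.21
Payment period 2: opening $26,505.21; payment $15,566.18; balance $10,939.03
Payment period 3: opening $10,939.03; payment $10,939.03; balance $0.00

$10,939.03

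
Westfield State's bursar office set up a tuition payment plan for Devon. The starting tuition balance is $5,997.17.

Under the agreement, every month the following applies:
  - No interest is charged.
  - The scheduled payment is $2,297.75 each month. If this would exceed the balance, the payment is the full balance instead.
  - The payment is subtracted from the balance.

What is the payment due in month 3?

Month 1: opening $5,997.17; payment $2,297.75; balance $3,699.42
Month 2: opening $3,699.42; payment $2,297.75; balance $1,401.67
Month 3: opening $1,401.67; payment $1,401.67; balance $0.00

$1,401.67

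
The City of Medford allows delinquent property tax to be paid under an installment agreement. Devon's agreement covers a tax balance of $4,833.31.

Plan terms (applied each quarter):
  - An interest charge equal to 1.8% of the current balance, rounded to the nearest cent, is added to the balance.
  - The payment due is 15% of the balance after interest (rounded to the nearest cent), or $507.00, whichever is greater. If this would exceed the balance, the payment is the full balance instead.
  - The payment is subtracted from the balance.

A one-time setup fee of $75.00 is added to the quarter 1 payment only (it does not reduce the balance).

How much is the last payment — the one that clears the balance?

Quarter 1: $4,833.31 +$87.00 interest = $4,920.31; pay $738.05 (+ $75.00 fee) → $4,182.26
Quarter 2: $4,182.26 +$75.28 interest = $4,257.54; pay $638.63 → $3,618.91
Quarter 3: $3,618.91 +$65.14 interest = $3,684.05; pay $552.61 → $3,131.44
Quarter 4: $3,131.44 +$56.37 interest = $3,187.81; pay $507.00 → $2,680.81
Quarter 5: $2,680.81 +$48.25 interest = $2,729.06; pay $507.00 → $2,222.06
Quarter 6: $2,222.06 +$40.00 interest = $2,262.06; pay $507.00 → $1,755.06
Quarter 7: $1,755.06 +$31.59 interest = $1,786.65; pay $507.00 → $1,279.65
Quarter 8: $1,279.65 +$23.03 interest = $1,302.68; pay $507.00 → $795.68
Quarter 9: $795.68 +$14.32 interest = $810.00; pay $507.00 → $303.00
Quarter 10: $303.00 +$5.45 interest = $308.45; pay $308.45 → $0.00

$308.45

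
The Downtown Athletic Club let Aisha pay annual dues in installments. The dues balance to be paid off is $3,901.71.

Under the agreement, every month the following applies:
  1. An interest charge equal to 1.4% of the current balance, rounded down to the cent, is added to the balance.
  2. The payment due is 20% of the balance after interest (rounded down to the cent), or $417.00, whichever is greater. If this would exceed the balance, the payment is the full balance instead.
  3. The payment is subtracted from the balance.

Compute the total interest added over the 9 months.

# | Opening | Interest | Payment | End bal
1 | $3,901.71 | $54.62 | $791.26 | $3,165.07
2 | $3,165.07 | $44.31 | $641.87 | $2,567.51
3 | $2,567.51 | $35.94 | $520.69 | $2,082.76
4 | $2,082.76 | $29.15 | $422.38 | $1,689.53
5 | $1,689.53 | $23.65 | $417.00 | $1,296.18
6 | $1,296.18 | $18.14 | $417.00 | $897.32
7 | $897.32 | $12.56 | $417.00 | $492.88
8 | $492.88 | $6.90 | $417.00 | $82.78
9 | $82.78 | $1.15 | $83.93 | $0.00
Total interest: $54.62 + $44.31 + $35.94 + $29.15 + $23.65 + $18.14 + $12.56 + $6.90 + $1.15 = $226.42

$226.42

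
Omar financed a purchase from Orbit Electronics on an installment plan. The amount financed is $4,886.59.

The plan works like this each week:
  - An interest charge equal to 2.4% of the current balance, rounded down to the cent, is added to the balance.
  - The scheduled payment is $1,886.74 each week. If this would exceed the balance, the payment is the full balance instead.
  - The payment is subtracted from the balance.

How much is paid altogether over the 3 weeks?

# | Opening | Interest | Payment | End bal
1 | $4,886.59 | $117.27 | $1,886.74 | $3,117.12
2 | $3,117.12 | $74.81 | $1,886.74 | $1,305.19
3 | $1,305.19 | $31.32 | $1,336.51 | $0.00
Total paid: $5,109.99

$5,109.99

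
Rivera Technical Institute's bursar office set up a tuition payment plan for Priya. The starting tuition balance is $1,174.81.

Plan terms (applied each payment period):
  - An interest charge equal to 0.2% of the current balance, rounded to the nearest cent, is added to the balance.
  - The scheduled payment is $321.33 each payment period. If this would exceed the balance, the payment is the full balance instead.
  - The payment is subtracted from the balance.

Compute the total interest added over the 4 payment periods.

Payment period 1: opening $1,174.81; interest $2.35 → $1,177.16; payment $321.33; balance $855.83
Payment period 2: opening $855.83; interest $1.71 → $857.54; payment $321.33; balance $536.21
Payment period 3: opening $536.21; interest $1.07 → $537.28; payment $321.33; balance $215.95
Payment period 4: opening $215.95; interest $0.43 → $216.38; payment $216.38; balance $0.00
Total interest: $2.35 + $1.71 + $1.07 + $0.43 = $5.56

$5.56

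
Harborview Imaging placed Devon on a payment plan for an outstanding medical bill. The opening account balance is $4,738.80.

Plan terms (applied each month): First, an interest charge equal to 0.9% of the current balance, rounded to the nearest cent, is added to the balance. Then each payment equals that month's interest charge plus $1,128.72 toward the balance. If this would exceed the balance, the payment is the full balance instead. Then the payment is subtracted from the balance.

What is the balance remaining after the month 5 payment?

Month 1: $4,738.80 +$42.65 interest = $4,781.45; pay $1,171.37 → $3,610.08
Month 2: $3,610.08 +$32.49 interest = $3,642.57; pay $1,161.21 → $2,481.36
Month 3: $2,481.36 +$22.33 interest = $2,503.69; pay $1,151.05 → $1,352.64
Month 4: $1,352.64 +$12.17 interest = $1,364.81; pay $1,140.89 → $223.92
Month 5: $223.92 +$2.02 interest = $225.94; pay $225.94 → $0.00

$0.00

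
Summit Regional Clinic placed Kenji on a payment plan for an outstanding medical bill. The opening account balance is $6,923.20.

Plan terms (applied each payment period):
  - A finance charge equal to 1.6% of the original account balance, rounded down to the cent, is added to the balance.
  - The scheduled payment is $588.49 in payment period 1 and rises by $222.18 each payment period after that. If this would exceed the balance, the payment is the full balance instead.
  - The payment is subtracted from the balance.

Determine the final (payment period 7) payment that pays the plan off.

Payment period 1: opening $6,923.20; interest $110.77 → $7,033.97; payment $588.49; balance $6,445.48
Payment period 2: opening $6,445.48; interest $110.77 → $6,556.25; payment $810.67; balance $5,745.58
Payment period 3: opening $5,745.58; interest $110.77 → $5,856.35; payment $1,032.85; balance $4,823.50
Payment period 4: opening $4,823.50; interest $110.77 → $4,934.27; payment $1,255.03; balance $3,679.24
Payment period 5: opening $3,679.24; interest $110.77 → $3,790.01; payment $1,477.21; balance $2,312.80
Payment period 6: opening $2,312.80; interest $110.77 → $2,423.57; payment $1,699.39; balance $724.18
Payment period 7: opening $724.18; interest $110.77 → $834.95; payment $834.95; balance $0.00

$834.95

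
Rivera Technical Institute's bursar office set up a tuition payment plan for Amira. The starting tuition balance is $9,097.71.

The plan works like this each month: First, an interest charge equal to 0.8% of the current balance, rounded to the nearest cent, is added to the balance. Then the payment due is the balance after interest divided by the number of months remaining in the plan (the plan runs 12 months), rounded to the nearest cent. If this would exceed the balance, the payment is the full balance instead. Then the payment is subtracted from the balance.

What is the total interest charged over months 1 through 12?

Month 1: opening $9,097.71; interest $72.78 → $9,170.49; payment $764.21; balance $8,406.28
Month 2: opening $8,406.28; interest $67.25 → $8,473.53; payment $770.32; balance $7,703.21
Month 3: opening $7,703.21; interest $61.63 → $7,764.84; payment $776.48; balance $6,988.36
Month 4: opening $6,988.36; interest $55.91 → $7,044.27; payment $782.70; balance $6,261.57
Month 5: opening $6,261.57; interest $50.09 → $6,311.66; payment $788.96; balance $5,522.70
Month 6: opening $5,522.70; interest $44.18 → $5,566.88; payment $795.27; balance $4,771.61
Month 7: opening $4,771.61; interest $38.17 → $4,809.78; payment $801.63; balance $4,008.15
Month 8: opening $4,008.15; interest $32.07 → $4,040.22; payment $808.04; balance $3,232.18
Month 9: opening $3,232.18; interest $25.86 → $3,258.04; payment $814.51; balance $2,443.53
Month 10: opening $2,443.53; interest $19.55 → $2,463.08; payment $821.03; balance $1,642.05
Month 11: opening $1,642.05; interest $13.14 → $1,655.19; payment $827.60; balance $827.59
Month 12: opening $827.59; interest $6.62 → $834.21; payment $834.21; balance $0.00
Total interest: $72.78 + $67.25 + $61.63 + $55.91 + $50.09 + $44.18 + $38.17 + $32.07 + $25.86 + $19.55 + $13.14 + $6.62 = $487.25

$487.25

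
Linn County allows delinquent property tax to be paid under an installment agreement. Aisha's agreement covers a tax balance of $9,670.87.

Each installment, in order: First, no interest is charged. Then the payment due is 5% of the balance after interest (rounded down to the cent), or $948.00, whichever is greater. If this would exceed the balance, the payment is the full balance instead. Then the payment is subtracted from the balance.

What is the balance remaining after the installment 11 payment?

Installment 1: $9,670.87 − $948.00 → $8,722.87
Installment 2: $8,722.87 − $948.00 → $7,774.87
Installment 3: $7,774.87 − $948.00 → $6,826.87
Installment 4: $6,826.87 − $948.00 → $5,878.87
Installment 5: $5,878.87 − $948.00 → $4,930.87
Installment 6: $4,930.87 − $948.00 → $3,982.87
Installment 7: $3,982.87 − $948.00 → $3,034.87
Installment 8: $3,034.87 − $948.00 → $2,086.87
Installment 9: $2,086.87 − $948.00 → $1,138.87
Installment 10: $1,138.87 − $948.00 → $190.87
Installment 11: $190.87 − $190.87 → $0.00

$0.00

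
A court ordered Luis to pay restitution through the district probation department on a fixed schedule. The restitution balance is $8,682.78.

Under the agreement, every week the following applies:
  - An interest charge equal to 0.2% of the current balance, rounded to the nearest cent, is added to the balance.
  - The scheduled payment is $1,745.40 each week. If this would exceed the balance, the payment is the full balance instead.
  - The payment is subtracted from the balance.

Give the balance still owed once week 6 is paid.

$0.00

Week 1: $8,682.78 +$17.37 interest = $8,700.15; pay $1,745.40 → $6,954.75
Week 2: $6,954.75 +$13.91 interest = $6,968.66; pay $1,745.40 → $5,223.26
Week 3: $5,223.26 +$10.45 interest = $5,233.71; pay $1,745.40 → $3,488.31
Week 4: $3,488.31 +$6.98 interest = $3,495.29; pay $1,745.40 → $1,749.89
Week 5: $1,749.89 +$3.50 interest = $1,753.39; pay $1,745.40 → $7.99
Week 6: $7.99 +$0.02 interest = $8.01; pay $8.01 → $0.00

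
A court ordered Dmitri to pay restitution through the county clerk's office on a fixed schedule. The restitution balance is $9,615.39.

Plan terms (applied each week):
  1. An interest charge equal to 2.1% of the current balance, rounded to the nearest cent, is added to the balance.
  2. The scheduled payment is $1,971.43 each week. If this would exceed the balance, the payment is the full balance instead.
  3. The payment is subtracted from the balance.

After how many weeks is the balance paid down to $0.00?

Week 1: opening $9,615.39; interest $201.92 → $9,817.31; payment $1,971.43; balance $7,845.88
Week 2: opening $7,845.88; interest $164.76 → $8,010.64; payment $1,971.43; balance $6,039.21
Week 3: opening $6,039.21; interest $126.82 → $6,166.03; payment $1,971.43; balance $4,194.60
Week 4: opening $4,194.60; interest $88.09 → $4,282.69; payment $1,971.43; balance $2,311.26
Week 5: opening $2,311.26; interest $48.54 → $2,359.80; payment $1,971.43; balance $388.37
Week 6: opening $388.37; interest $8.16 → $396.53; payment $396.53; balance $0.00
Balance reaches $0.00 in week 6.

6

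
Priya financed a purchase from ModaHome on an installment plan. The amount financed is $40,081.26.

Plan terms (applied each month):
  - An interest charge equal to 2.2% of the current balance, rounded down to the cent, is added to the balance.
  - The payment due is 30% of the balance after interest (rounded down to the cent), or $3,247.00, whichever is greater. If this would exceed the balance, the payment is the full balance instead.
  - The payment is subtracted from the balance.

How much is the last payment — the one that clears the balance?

# | Opening | Interest | Payment | End bal
1 | $40,081.26 | $881.78 | $12,288.91 | $28,674.13
2 | $28,674.13 | $630.83 | $8,791.48 | $20,513.48
3 | $20,513.48 | $451.29 | $6,289.43 | $14,675.34
4 | $14,675.34 | $322.85 | $4,499.45 | $10,498.74
5 | $10,498.74 | $230.97 | $3,247.00 | $7,482.71
6 | $7,482.71 | $164.61 | $3,247.00 | $4,400.32
7 | $4,400.32 | $96.80 | $3,247.00 | $1,250.12
8 | $1,250.12 | $27.50 | $1,277.62 | $0.00

$1,277.62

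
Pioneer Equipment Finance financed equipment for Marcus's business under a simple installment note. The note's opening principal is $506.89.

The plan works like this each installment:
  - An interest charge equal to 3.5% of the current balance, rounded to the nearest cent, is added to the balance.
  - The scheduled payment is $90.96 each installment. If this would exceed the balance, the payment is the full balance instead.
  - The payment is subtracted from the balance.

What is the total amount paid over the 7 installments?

$574.02

# | Opening | Interest | Payment | End bal
1 | $506.89 | $17.74 | $90.96 | $433.67
2 | $433.67 | $15.18 | $90.96 | $357.89
3 | $357.89 | $12.53 | $90.96 | $279.46
4 | $279.46 | $9.78 | $90.96 | $198.28
5 | $198.28 | $6.94 | $90.96 | $114.26
6 | $114.26 | $4.00 | $90.96 | $27.30
7 | $27.30 | $0.96 | $28.26 | $0.00
Total paid: $574.02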